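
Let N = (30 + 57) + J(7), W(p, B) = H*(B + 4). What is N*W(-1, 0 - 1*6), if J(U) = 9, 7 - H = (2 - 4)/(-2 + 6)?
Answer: -1440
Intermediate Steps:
H = 15/2 (H = 7 - (2 - 4)/(-2 + 6) = 7 - (-2)/4 = 7 - 1*(-½) = 7 + ½ = 15/2 ≈ 7.5000)
W(p, B) = 30 + 15*B/2 (W(p, B) = 15*(B + 4)/2 = 15*(4 + B)/2 = 30 + 15*B/2)
N = 96 (N = (30 + 57) + 9 = 87 + 9 = 96)
N*W(-1, 0 - 1*6) = 96*(30 + 15*(0 - 1*6)/2) = 96*(30 + 15*(0 - 6)/2) = 96*(30 + (15/2)*(-6)) = 96*(30 - 45) = 96*(-15) = -1440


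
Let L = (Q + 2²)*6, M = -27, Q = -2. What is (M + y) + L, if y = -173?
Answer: -188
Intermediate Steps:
L = 12 (L = (-2 + 2²)*6 = (-2 + 4)*6 = 2*6 = 12)
(M + y) + L = (-27 - 173) + 12 = -200 + 12 = -188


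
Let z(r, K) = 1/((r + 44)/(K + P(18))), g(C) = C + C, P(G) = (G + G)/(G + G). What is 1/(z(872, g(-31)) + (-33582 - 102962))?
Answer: -916/125074365 ≈ -7.3236e-6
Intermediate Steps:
P(G) = 1 (P(G) = (2*G)/((2*G)) = (2*G)*(1/(2*G)) = 1)
g(C) = 2*C
z(r, K) = (1 + K)/(44 + r) (z(r, K) = 1/((r + 44)/(K + 1)) = 1/((44 + r)/(1 + K)) = (1 + K)/(44 + r))
1/(z(872, g(-31)) + (-33582 - 102962)) = 1/((1 + 2*(-31))/(44 + 872) + (-33582 - 102962)) = 1/((1 - 62)/916 - 136544) = 1/((1/916)*(-61) - 136544) = 1/(-61/916 - 136544) = 1/(-125074365/916) = -916/125074365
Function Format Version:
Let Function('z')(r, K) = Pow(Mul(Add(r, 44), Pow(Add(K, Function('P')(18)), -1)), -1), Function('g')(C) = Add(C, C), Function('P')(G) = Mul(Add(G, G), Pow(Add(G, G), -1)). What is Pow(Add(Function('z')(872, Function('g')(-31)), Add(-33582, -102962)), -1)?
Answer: Rational(-916, 125074365) ≈ -7.3236e-6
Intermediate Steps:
Function('P')(G) = 1 (Function('P')(G) = Mul(Mul(2, G), Pow(Mul(2, G), -1)) = Mul(Mul(2, G), Mul(Rational(1, 2), Pow(G, -1))) = 1)
Function('g')(C) = Mul(2, C)
Function('z')(r, K) = Mul(Pow(Add(44, r), -1), Add(1, K)) (Function('z')(r, K) = Pow(Mul(Add(r, 44), Pow(Add(K, 1), -1)), -1) = Pow(Mul(Add(44, r), Pow(Add(1, K), -1)), -1) = Pow(Mul(Pow(Add(1, K), -1), Add(44, r)), -1) = Mul(Pow(Add(44, r), -1), Add(1, K)))
Pow(Add(Function('z')(872, Function('g')(-31)), Add(-33582, -102962)), -1) = Pow(Add(Mul(Pow(Add(44, 872), -1), Add(1, Mul(2, -31))), Add(-33582, -102962)), -1) = Pow(Add(Mul(Pow(916, -1), Add(1, -62)), -136544), -1) = Pow(Add(Mul(Rational(1, 916), -61), -136544), -1) = Pow(Add(Rational(-61, 916), -136544), -1) = Pow(Rational(-125074365, 916), -1) = Rational(-916, 125074365)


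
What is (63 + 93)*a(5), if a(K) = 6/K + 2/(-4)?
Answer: 546/5 ≈ 109.20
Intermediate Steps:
a(K) = -½ + 6/K (a(K) = 6/K + 2*(-¼) = 6/K - ½ = -½ + 6/K)
(63 + 93)*a(5) = (63 + 93)*((½)*(12 - 1*5)/5) = 156*((½)*(⅕)*(12 - 5)) = 156*((½)*(⅕)*7) = 156*(7/10) = 546/5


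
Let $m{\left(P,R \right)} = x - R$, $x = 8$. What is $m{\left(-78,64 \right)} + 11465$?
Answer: $11409$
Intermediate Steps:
$m{\left(P,R \right)} = 8 - R$
$m{\left(-78,64 \right)} + 11465 = \left(8 - 64\right) + 11465 = -56 + 11465 = 11409$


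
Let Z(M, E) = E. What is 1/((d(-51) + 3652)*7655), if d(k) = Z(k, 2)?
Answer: 1/27971370 ≈ 3.5751e-8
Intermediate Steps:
d(k) = 2
1/((d(-51) + 3652)*7655) = 1/((2 + 3652)*7655) = (1/7655)/3654 = (1/3654)*(1/7655) = 1/27971370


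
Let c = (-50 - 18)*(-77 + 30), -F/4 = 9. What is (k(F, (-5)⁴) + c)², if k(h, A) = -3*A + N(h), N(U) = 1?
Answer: 1747684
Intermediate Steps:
F = -36 (F = -4*9 = -36)
k(h, A) = 1 - 3*A (k(h, A) = -3*A + 1 = 1 - 3*A)
c = 3196 (c = -68*(-47) = 3196)
(k(F, (-5)⁴) + c)² = ((1 - 3*(-5)⁴) + 3196)² = ((1 - 3*625) + 3196)² = ((1 - 1875) + 3196)² = (-1874 + 3196)² = 1322² = 1747684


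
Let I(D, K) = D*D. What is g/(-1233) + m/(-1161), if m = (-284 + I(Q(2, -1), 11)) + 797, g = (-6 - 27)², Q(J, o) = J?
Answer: -211310/159057 ≈ -1.3285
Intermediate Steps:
I(D, K) = D²
g = 1089 (g = (-33)² = 1089)
m = 517 (m = (-284 + 2²) + 797 = (-284 + 4) + 797 = -280 + 797 = 517)
g/(-1233) + m/(-1161) = 1089/(-1233) + 517/(-1161) = 1089*(-1/1233) + 517*(-1/1161) = -121/137 - 517/1161 = -211310/159057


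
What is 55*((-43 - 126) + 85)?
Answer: -4620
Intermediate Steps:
55*((-43 - 126) + 85) = 55*(-169 + 85) = 55*(-84) = -4620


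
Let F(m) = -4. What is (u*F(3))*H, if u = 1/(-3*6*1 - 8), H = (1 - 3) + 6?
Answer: 8/13 ≈ 0.61539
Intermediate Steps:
H = 4 (H = -2 + 6 = 4)
u = -1/26 (u = 1/(-18*1 - 8) = 1/(-18 - 8) = 1/(-26) = -1/26 ≈ -0.038462)
(u*F(3))*H = -1/26*(-4)*4 = (2/13)*4 = 8/13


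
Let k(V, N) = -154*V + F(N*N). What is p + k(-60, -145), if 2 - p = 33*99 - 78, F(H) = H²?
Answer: 442056678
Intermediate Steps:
k(V, N) = N⁴ - 154*V (k(V, N) = -154*V + (N*N)² = -154*V + (N²)² = -154*V + N⁴ = N⁴ - 154*V)
p = -3187 (p = 2 - (33*99 - 78) = 2 - (3267 - 78) = 2 - 1*3189 = 2 - 3189 = -3187)
p + k(-60, -145) = -3187 + ((-145)⁴ - 154*(-60)) = -3187 + (442050625 + 9240) = -3187 + 442059865 = 442056678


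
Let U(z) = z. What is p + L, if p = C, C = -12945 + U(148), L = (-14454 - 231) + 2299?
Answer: -25183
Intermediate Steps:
L = -12386 (L = -14685 + 2299 = -12386)
C = -12797 (C = -12945 + 148 = -12797)
p = -12797
p + L = -12797 - 12386 = -25183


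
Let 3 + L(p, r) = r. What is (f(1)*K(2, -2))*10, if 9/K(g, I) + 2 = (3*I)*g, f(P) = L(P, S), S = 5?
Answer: -90/7 ≈ -12.857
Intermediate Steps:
L(p, r) = -3 + r
f(P) = 2 (f(P) = -3 + 5 = 2)
K(g, I) = 9/(-2 + 3*I*g) (K(g, I) = 9/(-2 + (3*I)*g) = 9/(-2 + 3*I*g))
(f(1)*K(2, -2))*10 = (2*(9/(-2 + 3*(-2)*2)))*10 = (2*(9/(-2 - 12)))*10 = (2*(9/(-14)))*10 = (2*(9*(-1/14)))*10 = (2*(-9/14))*10 = -9/7*10 = -90/7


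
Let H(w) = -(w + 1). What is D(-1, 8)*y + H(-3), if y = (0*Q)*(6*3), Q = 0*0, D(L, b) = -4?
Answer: 2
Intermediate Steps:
Q = 0
H(w) = -1 - w (H(w) = -(1 + w) = -1 - w)
y = 0 (y = (0*0)*(6*3) = 0*18 = 0)
D(-1, 8)*y + H(-3) = -4*0 + (-1 - 1*(-3)) = 0 + (-1 + 3) = 0 + 2 = 2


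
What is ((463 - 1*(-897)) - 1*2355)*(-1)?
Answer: 995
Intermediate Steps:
((463 - 1*(-897)) - 1*2355)*(-1) = ((463 + 897) - 2355)*(-1) = (1360 - 2355)*(-1) = -995*(-1) = 995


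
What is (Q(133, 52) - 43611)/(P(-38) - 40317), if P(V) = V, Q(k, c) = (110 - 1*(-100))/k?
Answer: 828579/766745 ≈ 1.0806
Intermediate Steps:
Q(k, c) = 210/k (Q(k, c) = (110 + 100)/k = 210/k)
(Q(133, 52) - 43611)/(P(-38) - 40317) = (210/133 - 43611)/(-38 - 40317) = (210*(1/133) - 43611)/(-40355) = (30/19 - 43611)*(-1/40355) = -828579/19*(-1/40355) = 828579/766745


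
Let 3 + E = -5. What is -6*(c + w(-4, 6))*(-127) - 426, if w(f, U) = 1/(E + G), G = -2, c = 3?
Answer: 8919/5 ≈ 1783.8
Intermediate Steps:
E = -8 (E = -3 - 5 = -8)
w(f, U) = -⅒ (w(f, U) = 1/(-8 - 2) = 1/(-10) = -⅒)
-6*(c + w(-4, 6))*(-127) - 426 = -6*(3 - ⅒)*(-127) - 426 = -6*29/10*(-127) - 426 = -87/5*(-127) - 426 = 11049/5 - 426 = 8919/5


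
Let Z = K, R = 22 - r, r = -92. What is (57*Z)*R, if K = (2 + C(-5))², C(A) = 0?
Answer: 25992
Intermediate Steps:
R = 114 (R = 22 - 1*(-92) = 22 + 92 = 114)
K = 4 (K = (2 + 0)² = 2² = 4)
Z = 4
(57*Z)*R = (57*4)*114 = 228*114 = 25992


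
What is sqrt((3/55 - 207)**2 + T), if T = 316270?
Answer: sqrt(1086266674)/55 ≈ 599.25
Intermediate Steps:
sqrt((3/55 - 207)**2 + T) = sqrt((3/55 - 207)**2 + 316270) = sqrt((-11382/55)**2 + 316270) = sqrt(129549924/3025 + 316270) = sqrt(1086266674/3025) = sqrt(1086266674)/55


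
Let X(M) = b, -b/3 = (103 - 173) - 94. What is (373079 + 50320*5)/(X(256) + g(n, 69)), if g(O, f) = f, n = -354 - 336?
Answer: 56789/51 ≈ 1113.5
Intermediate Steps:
b = 492 (b = -3*((103 - 173) - 94) = -3*(-70 - 94) = -3*(-164) = 492)
n = -690
X(M) = 492
(373079 + 50320*5)/(X(256) + g(n, 69)) = (373079 + 50320*5)/(492 + 69) = (373079 + 251600)/561 = 624679*(1/561) = 56789/51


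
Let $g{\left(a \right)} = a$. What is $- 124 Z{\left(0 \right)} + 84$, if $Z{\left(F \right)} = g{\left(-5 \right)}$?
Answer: $704$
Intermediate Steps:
$Z{\left(F \right)} = -5$
$- 124 Z{\left(0 \right)} + 84 = \left(-124\right) \left(-5\right) + 84 = 620 + 84 = 704$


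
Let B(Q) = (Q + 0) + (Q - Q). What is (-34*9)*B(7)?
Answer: -2142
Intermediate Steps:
B(Q) = Q (B(Q) = Q + 0 = Q)
(-34*9)*B(7) = -34*9*7 = -306*7 = -2142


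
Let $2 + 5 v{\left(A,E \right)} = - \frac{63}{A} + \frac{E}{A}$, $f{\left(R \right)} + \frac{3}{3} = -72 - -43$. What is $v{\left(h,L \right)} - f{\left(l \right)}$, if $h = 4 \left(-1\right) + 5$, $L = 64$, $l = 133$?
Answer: $\frac{149}{5} \approx 29.8$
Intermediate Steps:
$f{\left(R \right)} = -30$ ($f{\left(R \right)} = -1 - 29 = -30$)
$h = 1$ ($h = -4 + 5 = 1$)
$v{\left(A,E \right)} = - \frac{2}{5} - \frac{63}{5 A} + \frac{E}{5 A}$ ($v{\left(A,E \right)} = - \frac{2}{5} + \frac{- \frac{63}{A} + \frac{E}{A}}{5} = - \frac{2}{5} + \left(- \frac{63}{5 A} + \frac{E}{5 A}\right) = - \frac{2}{5} - \frac{63}{5 A} + \frac{E}{5 A}$)
$v{\left(h,L \right)} - f{\left(l \right)} = \frac{-63 + 64 - 2}{5 \cdot 1} - -30 = \frac{1}{5} \cdot 1 \left(-63 + 64 - 2\right) + 30 = \frac{1}{5} \cdot 1 \left(-1\right) + 30 = - \frac{1}{5} + 30 = \frac{149}{5}$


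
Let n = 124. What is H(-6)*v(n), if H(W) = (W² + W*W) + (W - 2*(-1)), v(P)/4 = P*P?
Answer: 4182272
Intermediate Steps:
v(P) = 4*P² (v(P) = 4*(P*P) = 4*P²)
H(W) = 2 + W + 2*W² (H(W) = (W² + W²) + (W + 2) = 2*W² + (2 + W) = 2 + W + 2*W²)
H(-6)*v(n) = (2 - 6 + 2*(-6)²)*(4*124²) = (2 - 6 + 2*36)*(4*15376) = (2 - 6 + 72)*61504 = 68*61504 = 4182272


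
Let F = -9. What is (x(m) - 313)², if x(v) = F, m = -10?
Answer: 103684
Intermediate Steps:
x(v) = -9
(x(m) - 313)² = (-9 - 313)² = (-322)² = 103684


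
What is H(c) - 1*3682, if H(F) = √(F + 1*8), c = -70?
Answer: -3682 + I*√62 ≈ -3682.0 + 7.874*I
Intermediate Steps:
H(F) = √(8 + F) (H(F) = √(F + 8) = √(8 + F))
H(c) - 1*3682 = √(8 - 70) - 1*3682 = √(-62) - 3682 = I*√62 - 3682 = -3682 + I*√62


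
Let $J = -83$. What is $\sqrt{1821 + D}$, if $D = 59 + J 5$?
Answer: $\sqrt{1465} \approx 38.275$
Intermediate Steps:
$D = -356$ ($D = 59 - 415 = -356$)
$\sqrt{1821 + D} = \sqrt{1821 - 356} = \sqrt{1465}$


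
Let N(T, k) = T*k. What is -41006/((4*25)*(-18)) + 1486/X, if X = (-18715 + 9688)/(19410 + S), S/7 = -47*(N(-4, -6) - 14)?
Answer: -791622497/300900 ≈ -2630.8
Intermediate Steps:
S = -3290 (S = 7*(-47*(-4*(-6) - 14)) = 7*(-47*(24 - 14)) = 7*(-47*10) = 7*(-470) = -3290)
X = -9027/16120 (X = (-18715 + 9688)/(19410 - 3290) = -9027/16120 ≈ -0.55999)
-41006/((4*25)*(-18)) + 1486/X = -41006/((4*25)*(-18)) + 1486/(-9027/16120) = -41006/(100*(-18)) + 1486*(-16120/9027) = -41006/(-1800) - 23954320/9027 = -41006*(-1/1800) - 23954320/9027 = 20503/900 - 23954320/9027 = -791622497/300900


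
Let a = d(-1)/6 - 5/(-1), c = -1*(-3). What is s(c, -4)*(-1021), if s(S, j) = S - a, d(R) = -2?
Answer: 5105/3 ≈ 1701.7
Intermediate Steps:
c = 3
a = 14/3 (a = -2/6 - 5/(-1) = -2*⅙ - 5*(-1) = -⅓ + 5 = 14/3 ≈ 4.6667)
s(S, j) = -14/3 + S (s(S, j) = S - 1*14/3 = S - 14/3 = -14/3 + S)
s(c, -4)*(-1021) = (-14/3 + 3)*(-1021) = -5/3*(-1021) = 5105/3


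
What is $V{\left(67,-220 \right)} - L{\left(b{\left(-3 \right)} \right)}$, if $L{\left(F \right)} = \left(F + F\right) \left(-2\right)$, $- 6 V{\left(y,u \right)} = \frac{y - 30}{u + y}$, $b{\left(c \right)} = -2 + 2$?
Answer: $\frac{37}{918} \approx 0.040305$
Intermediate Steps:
$b{\left(c \right)} = 0$
$V{\left(y,u \right)} = - \frac{-30 + y}{6 \left(u + y\right)}$ ($V{\left(y,u \right)} = - \frac{\left(y - 30\right) \frac{1}{u + y}}{6} = - \frac{\left(-30 + y\right) \frac{1}{u + y}}{6} = - \frac{\frac{1}{u + y} \left(-30 + y\right)}{6} = - \frac{-30 + y}{6 \left(u + y\right)}$)
$L{\left(F \right)} = - 4 F$ ($L{\left(F \right)} = 2 F \left(-2\right) = - 4 F$)
$V{\left(67,-220 \right)} - L{\left(b{\left(-3 \right)} \right)} = \frac{5 - \frac{67}{6}}{-220 + 67} - \left(-4\right) 0 = \frac{5 - \frac{67}{6}}{-153} - 0 = \left(- \frac{1}{153}\right) \left(- \frac{37}{6}\right) + 0 = \frac{37}{918} + 0 = \frac{37}{918}$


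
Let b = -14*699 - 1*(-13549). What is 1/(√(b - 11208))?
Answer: -I*√7445/7445 ≈ -0.01159*I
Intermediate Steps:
b = 3763 (b = -9786 + 13549 = 3763)
1/(√(b - 11208)) = 1/(√(3763 - 11208)) = 1/(√(-7445)) = 1/(I*√7445) = -I*√7445/7445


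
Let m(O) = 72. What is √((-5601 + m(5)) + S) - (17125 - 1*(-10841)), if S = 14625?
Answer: -27966 + 2*√2274 ≈ -27871.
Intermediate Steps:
√((-5601 + m(5)) + S) - (17125 - 1*(-10841)) = √((-5601 + 72) + 14625) - (17125 - 1*(-10841)) = √(-5529 + 14625) - (17125 + 10841) = √9096 - 1*27966 = 2*√2274 - 27966 = -27966 + 2*√2274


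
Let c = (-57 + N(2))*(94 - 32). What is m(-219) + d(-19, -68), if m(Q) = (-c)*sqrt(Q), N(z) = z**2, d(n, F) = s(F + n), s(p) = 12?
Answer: 12 + 3286*I*sqrt(219) ≈ 12.0 + 48628.0*I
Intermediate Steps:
d(n, F) = 12
c = -3286 (c = (-57 + 2**2)*(94 - 32) = (-57 + 4)*62 = -53*62 = -3286)
m(Q) = 3286*sqrt(Q) (m(Q) = (-1*(-3286))*sqrt(Q) = 3286*sqrt(Q))
m(-219) + d(-19, -68) = 3286*sqrt(-219) + 12 = 3286*(I*sqrt(219)) + 12 = 3286*I*sqrt(219) + 12 = 12 + 3286*I*sqrt(219)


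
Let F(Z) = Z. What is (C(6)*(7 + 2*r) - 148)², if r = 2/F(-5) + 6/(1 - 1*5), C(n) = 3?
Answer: 478864/25 ≈ 19155.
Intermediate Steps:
r = -19/10 (r = 2/(-5) + 6/(1 - 1*5) = 2*(-⅕) + 6/(1 - 5) = -⅖ + 6/(-4) = -⅖ + 6*(-¼) = -⅖ - 3/2 = -19/10 ≈ -1.9000)
(C(6)*(7 + 2*r) - 148)² = (3*(7 + 2*(-19/10)) - 148)² = (3*(7 - 19/5) - 148)² = (3*(16/5) - 148)² = (48/5 - 148)² = (-692/5)² = 478864/25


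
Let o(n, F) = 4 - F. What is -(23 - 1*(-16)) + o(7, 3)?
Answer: -38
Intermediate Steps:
-(23 - 1*(-16)) + o(7, 3) = -(23 - 1*(-16)) + (4 - 1*3) = -(23 + 16) + (4 - 3) = -1*39 + 1 = -39 + 1 = -38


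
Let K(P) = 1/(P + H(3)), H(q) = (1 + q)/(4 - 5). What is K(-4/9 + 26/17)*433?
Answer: -66249/446 ≈ -148.54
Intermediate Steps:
H(q) = -1 - q (H(q) = (1 + q)/(-1) = (1 + q)*(-1) = -1 - q)
K(P) = 1/(-4 + P) (K(P) = 1/(P + (-1 - 1*3)) = 1/(P + (-1 - 3)) = 1/(P - 4) = 1/(-4 + P))
K(-4/9 + 26/17)*433 = 433/(-4 + (-4/9 + 26/17)) = 433/(-4 + 166/153) = 433/(-446/153) = -153/446*433 = -66249/446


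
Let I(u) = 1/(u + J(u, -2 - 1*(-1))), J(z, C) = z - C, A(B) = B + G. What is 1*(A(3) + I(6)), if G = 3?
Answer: 79/13 ≈ 6.0769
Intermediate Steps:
A(B) = 3 + B (A(B) = B + 3 = 3 + B)
I(u) = 1/(1 + 2*u) (I(u) = 1/(u + (u - (-2 - 1*(-1)))) = 1/(u + (u - (-2 + 1))) = 1/(u + (u - 1*(-1))) = 1/(u + (u + 1)) = 1/(u + (1 + u)) = 1/(1 + 2*u))
1*(A(3) + I(6)) = 1*((3 + 3) + 1/(1 + 2*6)) = 1*(6 + 1/(1 + 12)) = 1*(6 + 1/13) = 1*(79/13) = 79/13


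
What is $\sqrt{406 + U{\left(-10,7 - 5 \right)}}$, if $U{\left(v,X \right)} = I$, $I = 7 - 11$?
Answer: $\sqrt{402} \approx 20.05$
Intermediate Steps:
$I = -4$
$U{\left(v,X \right)} = -4$
$\sqrt{406 + U{\left(-10,7 - 5 \right)}} = \sqrt{406 - 4} = \sqrt{402}$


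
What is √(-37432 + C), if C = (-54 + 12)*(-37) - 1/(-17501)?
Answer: I*√10988893248377/17501 ≈ 189.41*I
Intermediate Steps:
C = 27196555/17501 (C = -42*(-37) - 1*(-1/17501) = 1554 + 1/17501 = 27196555/17501 ≈ 1554.0)
√(-37432 + C) = √(-37432 + 27196555/17501) = √(-627900877/17501) = I*√10988893248377/17501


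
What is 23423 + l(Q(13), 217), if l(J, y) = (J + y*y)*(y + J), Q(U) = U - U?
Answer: 10241736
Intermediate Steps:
Q(U) = 0
l(J, y) = (J + y)*(J + y²) (l(J, y) = (J + y²)*(J + y) = (J + y)*(J + y²))
23423 + l(Q(13), 217) = 23423 + (0² + 217³ + 0*217 + 0*217²) = 23423 + (0 + 10218313 + 0 + 0*47089) = 23423 + (0 + 10218313 + 0 + 0) = 23423 + 10218313 = 10241736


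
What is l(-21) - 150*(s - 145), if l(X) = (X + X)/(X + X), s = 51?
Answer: 14101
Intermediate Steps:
l(X) = 1 (l(X) = (2*X)/((2*X)) = (2*X)*(1/(2*X)) = 1)
l(-21) - 150*(s - 145) = 1 - 150*(51 - 145) = 1 - 150*(-94) = 1 + 14100 = 14101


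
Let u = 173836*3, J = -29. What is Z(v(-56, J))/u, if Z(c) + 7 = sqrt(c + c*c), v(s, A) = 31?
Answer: -7/521508 + sqrt(62)/130377 ≈ 4.6972e-5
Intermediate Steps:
Z(c) = -7 + sqrt(c + c**2) (Z(c) = -7 + sqrt(c + c*c) = -7 + sqrt(c + c**2))
u = 521508
Z(v(-56, J))/u = (-7 + sqrt(31*(1 + 31)))/521508 = (-7 + sqrt(31*32))*(1/521508) = (-7 + sqrt(992))*(1/521508) = (-7 + 4*sqrt(62))*(1/521508) = -7/521508 + sqrt(62)/130377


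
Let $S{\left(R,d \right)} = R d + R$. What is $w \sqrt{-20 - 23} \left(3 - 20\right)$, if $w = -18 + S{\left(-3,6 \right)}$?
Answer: $663 i \sqrt{43} \approx 4347.6 i$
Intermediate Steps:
$S{\left(R,d \right)} = R + R d$
$w = -39$ ($w = -18 - 3 \left(1 + 6\right) = -18 - 21 = -39$)
$w \sqrt{-20 - 23} \left(3 - 20\right) = - 39 \sqrt{-20 - 23} \left(3 - 20\right) = - 39 \sqrt{-43} \left(-17\right) = - 39 i \sqrt{43} \left(-17\right) = 663 i \sqrt{43}$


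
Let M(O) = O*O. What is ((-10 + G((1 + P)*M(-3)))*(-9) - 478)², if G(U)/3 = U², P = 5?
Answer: 6259974400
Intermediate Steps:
M(O) = O²
G(U) = 3*U²
((-10 + G((1 + P)*M(-3)))*(-9) - 478)² = ((-10 + 3*((1 + 5)*(-3)²)²)*(-9) - 478)² = ((-10 + 3*(6*9)²)*(-9) - 478)² = ((-10 + 3*54²)*(-9) - 478)² = ((-10 + 3*2916)*(-9) - 478)² = ((-10 + 8748)*(-9) - 478)² = (8738*(-9) - 478)² = (-78642 - 478)² = (-79120)² = 6259974400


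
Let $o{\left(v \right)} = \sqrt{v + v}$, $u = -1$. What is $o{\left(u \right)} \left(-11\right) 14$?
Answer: $- 154 i \sqrt{2} \approx - 217.79 i$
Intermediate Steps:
$o{\left(v \right)} = \sqrt{2} \sqrt{v}$ ($o{\left(v \right)} = \sqrt{2 v} = \sqrt{2} \sqrt{v}$)
$o{\left(u \right)} \left(-11\right) 14 = \sqrt{2} \sqrt{-1} \left(-11\right) 14 = \sqrt{2} i \left(-11\right) 14 = i \sqrt{2} \left(-11\right) 14 = - 11 i \sqrt{2} \cdot 14 = - 154 i \sqrt{2}$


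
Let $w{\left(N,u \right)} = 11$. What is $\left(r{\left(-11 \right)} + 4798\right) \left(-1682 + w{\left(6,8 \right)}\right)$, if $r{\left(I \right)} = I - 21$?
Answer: $-7963986$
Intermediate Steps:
$r{\left(I \right)} = -21 + I$
$\left(r{\left(-11 \right)} + 4798\right) \left(-1682 + w{\left(6,8 \right)}\right) = \left(\left(-21 - 11\right) + 4798\right) \left(-1682 + 11\right) = \left(-32 + 4798\right) \left(-1671\right) = 4766 \left(-1671\right) = -7963986$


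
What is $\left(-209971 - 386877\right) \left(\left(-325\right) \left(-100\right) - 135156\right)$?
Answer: $61270028288$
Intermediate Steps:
$\left(-209971 - 386877\right) \left(\left(-325\right) \left(-100\right) - 135156\right) = - 596848 \left(32500 - 135156\right) = \left(-596848\right) \left(-102656\right) = 61270028288$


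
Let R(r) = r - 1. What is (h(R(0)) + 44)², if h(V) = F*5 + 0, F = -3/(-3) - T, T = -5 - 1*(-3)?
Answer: 3481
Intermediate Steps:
T = -2 (T = -5 + 3 = -2)
F = 3 (F = -3/(-3) - 1*(-2) = -3*(-⅓) + 2 = 1 + 2 = 3)
R(r) = -1 + r
h(V) = 15 (h(V) = 3*5 + 0 = 15 + 0 = 15)
(h(R(0)) + 44)² = (15 + 44)² = 59² = 3481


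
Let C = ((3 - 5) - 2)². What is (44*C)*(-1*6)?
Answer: -4224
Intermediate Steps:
C = 16 (C = (-2 - 2)² = (-4)² = 16)
(44*C)*(-1*6) = (44*16)*(-1*6) = 704*(-6) = -4224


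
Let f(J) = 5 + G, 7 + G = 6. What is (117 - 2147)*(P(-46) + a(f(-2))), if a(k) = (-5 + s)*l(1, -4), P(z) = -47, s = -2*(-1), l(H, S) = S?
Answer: 71050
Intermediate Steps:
G = -1 (G = -7 + 6 = -1)
s = 2
f(J) = 4 (f(J) = 5 - 1 = 4)
a(k) = 12 (a(k) = (-5 + 2)*(-4) = -3*(-4) = 12)
(117 - 2147)*(P(-46) + a(f(-2))) = (117 - 2147)*(-47 + 12) = -2030*(-35) = 71050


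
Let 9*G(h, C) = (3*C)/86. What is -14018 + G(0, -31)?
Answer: -3616675/258 ≈ -14018.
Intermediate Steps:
G(h, C) = C/258 (G(h, C) = ((3*C)/86)/9 = ((3*C)*(1/86))/9 = (3*C/86)/9 = C/258)
-14018 + G(0, -31) = -14018 + (1/258)*(-31) = -14018 - 31/258 = -3616675/258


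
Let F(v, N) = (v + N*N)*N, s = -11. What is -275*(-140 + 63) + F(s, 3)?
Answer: 21169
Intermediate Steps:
F(v, N) = N*(v + N**2) (F(v, N) = (v + N**2)*N = N*(v + N**2))
-275*(-140 + 63) + F(s, 3) = -275*(-140 + 63) + 3*(-11 + 3**2) = -275*(-77) + 3*(-11 + 9) = 21175 + 3*(-2) = 21175 - 6 = 21169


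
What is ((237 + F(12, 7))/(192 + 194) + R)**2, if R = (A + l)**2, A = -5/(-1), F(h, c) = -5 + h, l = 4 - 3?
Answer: 49984900/37249 ≈ 1341.9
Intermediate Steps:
l = 1
A = 5 (A = -5*(-1) = 5)
R = 36 (R = (5 + 1)**2 = 6**2 = 36)
((237 + F(12, 7))/(192 + 194) + R)**2 = ((237 + (-5 + 12))/(192 + 194) + 36)**2 = ((237 + 7)/386 + 36)**2 = (244*(1/386) + 36)**2 = (122/193 + 36)**2 = (7070/193)**2 = 49984900/37249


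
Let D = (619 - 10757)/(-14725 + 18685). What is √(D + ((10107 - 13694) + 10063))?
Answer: √704957605/330 ≈ 80.458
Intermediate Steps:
D = -5069/1980 (D = -10138/3960 = -10138*1/3960 = -5069/1980 ≈ -2.5601)
√(D + ((10107 - 13694) + 10063)) = √(-5069/1980 + ((10107 - 13694) + 10063)) = √(-5069/1980 + (-3587 + 10063)) = √(-5069/1980 + 6476) = √(12817411/1980) = √704957605/330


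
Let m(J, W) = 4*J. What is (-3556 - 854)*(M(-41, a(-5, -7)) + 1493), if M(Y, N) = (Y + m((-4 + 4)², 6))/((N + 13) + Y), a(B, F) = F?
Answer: -6589296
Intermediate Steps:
M(Y, N) = Y/(13 + N + Y) (M(Y, N) = (Y + 4*(-4 + 4)²)/((N + 13) + Y) = (Y + 4*0²)/((13 + N) + Y) = (Y + 4*0)/(13 + N + Y) = (Y + 0)/(13 + N + Y) = Y/(13 + N + Y))
(-3556 - 854)*(M(-41, a(-5, -7)) + 1493) = (-3556 - 854)*(-41/(13 - 7 - 41) + 1493) = -4410*(-41/(-35) + 1493) = -4410*(-41*(-1/35) + 1493) = -4410*(41/35 + 1493) = -4410*52296/35 = -6589296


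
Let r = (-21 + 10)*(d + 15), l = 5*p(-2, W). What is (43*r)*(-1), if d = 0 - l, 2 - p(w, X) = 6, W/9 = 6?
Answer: 16555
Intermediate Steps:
W = 54 (W = 9*6 = 54)
p(w, X) = -4 (p(w, X) = 2 - 1*6 = 2 - 6 = -4)
l = -20 (l = 5*(-4) = -20)
d = 20 (d = 0 - 1*(-20) = 0 + 20 = 20)
r = -385 (r = (-21 + 10)*(20 + 15) = -11*35 = -385)
(43*r)*(-1) = (43*(-385))*(-1) = -16555*(-1) = 16555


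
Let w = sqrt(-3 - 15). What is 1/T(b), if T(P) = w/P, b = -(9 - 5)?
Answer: 2*I*sqrt(2)/3 ≈ 0.94281*I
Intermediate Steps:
w = 3*I*sqrt(2) (w = sqrt(-18) = 3*I*sqrt(2) ≈ 4.2426*I)
b = -4 (b = -1*4 = -4)
T(P) = 3*I*sqrt(2)/P (T(P) = (3*I*sqrt(2))/P = 3*I*sqrt(2)/P)
1/T(b) = 1/(3*I*sqrt(2)/(-4)) = 1/(3*I*sqrt(2)*(-1/4)) = 1/(-3*I*sqrt(2)/4) = 2*I*sqrt(2)/3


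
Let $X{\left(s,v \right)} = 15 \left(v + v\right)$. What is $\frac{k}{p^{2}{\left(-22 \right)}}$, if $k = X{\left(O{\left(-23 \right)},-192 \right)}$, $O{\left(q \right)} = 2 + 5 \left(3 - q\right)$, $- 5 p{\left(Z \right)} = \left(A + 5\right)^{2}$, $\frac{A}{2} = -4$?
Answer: $- \frac{16000}{9} \approx -1777.8$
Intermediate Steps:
$A = -8$ ($A = 2 \left(-4\right) = -8$)
$p{\left(Z \right)} = - \frac{9}{5}$ ($p{\left(Z \right)} = - \frac{\left(-8 + 5\right)^{2}}{5} = - \frac{\left(-3\right)^{2}}{5} = \left(- \frac{1}{5}\right) 9 = - \frac{9}{5}$)
$O{\left(q \right)} = 17 - 5 q$ ($O{\left(q \right)} = 2 - \left(-15 + 5 q\right) = 17 - 5 q$)
$X{\left(s,v \right)} = 30 v$ ($X{\left(s,v \right)} = 15 \cdot 2 v = 30 v$)
$k = -5760$ ($k = 30 \left(-192\right) = -5760$)
$\frac{k}{p^{2}{\left(-22 \right)}} = - \frac{5760}{\left(- \frac{9}{5}\right)^{2}} = - \frac{5760}{\frac{81}{25}} = \left(-5760\right) \frac{25}{81} = - \frac{16000}{9}$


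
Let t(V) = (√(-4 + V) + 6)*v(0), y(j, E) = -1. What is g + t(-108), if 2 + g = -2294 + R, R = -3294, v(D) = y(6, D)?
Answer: -5596 - 4*I*√7 ≈ -5596.0 - 10.583*I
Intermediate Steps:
v(D) = -1
t(V) = -6 - √(-4 + V) (t(V) = (√(-4 + V) + 6)*(-1) = (6 + √(-4 + V))*(-1) = -6 - √(-4 + V))
g = -5590 (g = -2 + (-2294 - 3294) = -2 - 5588 = -5590)
g + t(-108) = -5590 + (-6 - √(-4 - 108)) = -5590 + (-6 - √(-112)) = -5590 + (-6 - 4*I*√7) = -5596 - 4*I*√7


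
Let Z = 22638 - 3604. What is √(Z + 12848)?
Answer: √31882 ≈ 178.56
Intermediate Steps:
Z = 19034
√(Z + 12848) = √(19034 + 12848) = √31882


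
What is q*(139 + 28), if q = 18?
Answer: 3006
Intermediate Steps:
q*(139 + 28) = 18*(139 + 28) = 18*167 = 3006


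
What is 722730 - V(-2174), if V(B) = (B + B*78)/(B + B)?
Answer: 1445381/2 ≈ 7.2269e+5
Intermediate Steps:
V(B) = 79/2 (V(B) = (B + 78*B)/((2*B)) = (79*B)*(1/(2*B)) = 79/2)
722730 - V(-2174) = 722730 - 1*79/2 = 722730 - 79/2 = 1445381/2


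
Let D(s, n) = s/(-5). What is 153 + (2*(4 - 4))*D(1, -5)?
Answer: 153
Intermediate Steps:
D(s, n) = -s/5 (D(s, n) = s*(-1/5) = -s/5)
153 + (2*(4 - 4))*D(1, -5) = 153 + (2*(4 - 4))*(-1/5*1) = 153 + (2*0)*(-1/5) = 153 + 0*(-1/5) = 153 + 0 = 153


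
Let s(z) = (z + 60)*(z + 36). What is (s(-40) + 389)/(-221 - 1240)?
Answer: -103/487 ≈ -0.21150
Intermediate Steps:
s(z) = (36 + z)*(60 + z) (s(z) = (60 + z)*(36 + z) = (36 + z)*(60 + z))
(s(-40) + 389)/(-221 - 1240) = ((2160 + (-40)**2 + 96*(-40)) + 389)/(-221 - 1240) = ((2160 + 1600 - 3840) + 389)/(-1461) = (-80 + 389)*(-1/1461) = 309*(-1/1461) = -103/487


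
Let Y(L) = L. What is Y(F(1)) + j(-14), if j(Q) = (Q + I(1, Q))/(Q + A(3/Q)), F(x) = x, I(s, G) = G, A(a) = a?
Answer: 591/199 ≈ 2.9698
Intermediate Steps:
j(Q) = 2*Q/(Q + 3/Q) (j(Q) = (Q + Q)/(Q + 3/Q) = (2*Q)/(Q + 3/Q) = 2*Q/(Q + 3/Q))
Y(F(1)) + j(-14) = 1 + 2*(-14)²/(3 + (-14)²) = 1 + 2*196/(3 + 196) = 1 + 2*196/199 = 1 + 2*196*(1/199) = 1 + 392/199 = 591/199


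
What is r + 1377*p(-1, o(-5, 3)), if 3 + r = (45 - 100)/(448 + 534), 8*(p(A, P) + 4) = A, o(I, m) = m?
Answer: -22323535/3928 ≈ -5683.2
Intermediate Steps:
p(A, P) = -4 + A/8
r = -3001/982 (r = -3 + (45 - 100)/(448 + 534) = -3 - 55/982 = -3001/982 ≈ -3.0560)
r + 1377*p(-1, o(-5, 3)) = -3001/982 + 1377*(-4 + (⅛)*(-1)) = -3001/982 + 1377*(-4 - ⅛) = -3001/982 + 1377*(-33/8) = -3001/982 - 45441/8 = -22323535/3928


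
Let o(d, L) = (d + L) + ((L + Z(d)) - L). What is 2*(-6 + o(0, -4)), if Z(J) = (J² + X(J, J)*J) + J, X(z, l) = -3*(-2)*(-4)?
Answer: -20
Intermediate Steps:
X(z, l) = -24 (X(z, l) = 6*(-4) = -24)
Z(J) = J² - 23*J (Z(J) = (J² - 24*J) + J = J² - 23*J)
o(d, L) = L + d + d*(-23 + d) (o(d, L) = (d + L) + ((L + d*(-23 + d)) - L) = (L + d) + d*(-23 + d) = L + d + d*(-23 + d))
2*(-6 + o(0, -4)) = 2*(-6 + (-4 + 0 + 0*(-23 + 0))) = 2*(-6 + (-4 + 0 + 0*(-23))) = 2*(-6 + (-4 + 0 + 0)) = 2*(-6 - 4) = 2*(-10) = -20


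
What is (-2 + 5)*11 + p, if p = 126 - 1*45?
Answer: 114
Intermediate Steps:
p = 81 (p = 126 - 45 = 81)
(-2 + 5)*11 + p = (-2 + 5)*11 + 81 = 3*11 + 81 = 33 + 81 = 114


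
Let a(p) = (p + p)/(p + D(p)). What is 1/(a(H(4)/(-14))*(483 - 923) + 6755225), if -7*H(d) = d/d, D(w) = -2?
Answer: 39/263453951 ≈ 1.4803e-7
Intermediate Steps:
H(d) = -⅐ (H(d) = -d/(7*d) = -⅐*1 = -⅐)
a(p) = 2*p/(-2 + p) (a(p) = (p + p)/(p - 2) = (2*p)/(-2 + p) = 2*p/(-2 + p))
1/(a(H(4)/(-14))*(483 - 923) + 6755225) = 1/((2*(-⅐/(-14))/(-2 - ⅐/(-14)))*(483 - 923) + 6755225) = 1/((2*(-⅐*(-1/14))/(-2 - ⅐*(-1/14)))*(-440) + 6755225) = 1/((2*(1/98)/(-2 + 1/98))*(-440) + 6755225) = 1/((2*(1/98)/(-195/98))*(-440) + 6755225) = 1/((2*(1/98)*(-98/195))*(-440) + 6755225) = 1/(-2/195*(-440) + 6755225) = 1/(176/39 + 6755225) = 1/(263453951/39) = 39/263453951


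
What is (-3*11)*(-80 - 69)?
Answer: 4917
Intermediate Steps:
(-3*11)*(-80 - 69) = -33*(-149) = 4917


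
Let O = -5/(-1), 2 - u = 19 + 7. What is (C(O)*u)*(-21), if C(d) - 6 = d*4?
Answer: 13104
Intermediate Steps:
u = -24 (u = 2 - (19 + 7) = 2 - 1*26 = 2 - 26 = -24)
O = 5 (O = -5*(-1) = 5)
C(d) = 6 + 4*d (C(d) = 6 + d*4 = 6 + 4*d)
(C(O)*u)*(-21) = ((6 + 4*5)*(-24))*(-21) = ((6 + 20)*(-24))*(-21) = (26*(-24))*(-21) = -624*(-21) = 13104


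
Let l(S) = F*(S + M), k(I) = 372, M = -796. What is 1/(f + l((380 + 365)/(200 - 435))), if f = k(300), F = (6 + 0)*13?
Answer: -47/2912274 ≈ -1.6139e-5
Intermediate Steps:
F = 78 (F = 6*13 = 78)
f = 372
l(S) = -62088 + 78*S (l(S) = 78*(S - 796) = 78*(-796 + S) = -62088 + 78*S)
1/(f + l((380 + 365)/(200 - 435))) = 1/(372 + (-62088 + 78*((380 + 365)/(200 - 435)))) = 1/(372 + (-62088 + 78*(745/(-235)))) = 1/(372 + (-62088 + 78*(745*(-1/235)))) = 1/(372 + (-62088 + 78*(-149/47))) = 1/(372 + (-62088 - 11622/47)) = 1/(372 - 2929758/47) = 1/(-2912274/47) = -47/2912274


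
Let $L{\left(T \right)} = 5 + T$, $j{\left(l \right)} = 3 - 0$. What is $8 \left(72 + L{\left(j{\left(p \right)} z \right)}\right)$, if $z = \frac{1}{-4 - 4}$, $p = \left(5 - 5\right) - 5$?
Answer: $613$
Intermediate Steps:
$p = -5$ ($p = 0 - 5 = -5$)
$j{\left(l \right)} = 3$ ($j{\left(l \right)} = 3 + 0 = 3$)
$z = - \frac{1}{8}$ ($z = \frac{1}{-8} = - \frac{1}{8} \approx -0.125$)
$8 \left(72 + L{\left(j{\left(p \right)} z \right)}\right) = 8 \left(72 + \left(5 + 3 \left(- \frac{1}{8}\right)\right)\right) = 8 \left(72 + \left(5 - \frac{3}{8}\right)\right) = 8 \left(72 + \frac{37}{8}\right) = 8 \cdot \frac{613}{8} = 613$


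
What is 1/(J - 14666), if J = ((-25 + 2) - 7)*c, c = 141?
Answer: -1/18896 ≈ -5.2921e-5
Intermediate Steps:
J = -4230 (J = ((-25 + 2) - 7)*141 = (-23 - 7)*141 = -30*141 = -4230)
1/(J - 14666) = 1/(-4230 - 14666) = 1/(-18896) = -1/18896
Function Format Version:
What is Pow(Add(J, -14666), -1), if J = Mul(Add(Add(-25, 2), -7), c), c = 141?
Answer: Rational(-1, 18896) ≈ -5.2921e-5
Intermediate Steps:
J = -4230 (J = Mul(Add(Add(-25, 2), -7), 141) = Mul(Add(-23, -7), 141) = Mul(-30, 141) = -4230)
Pow(Add(J, -14666), -1) = Pow(Add(-4230, -14666), -1) = Pow(-18896, -1) = Rational(-1, 18896)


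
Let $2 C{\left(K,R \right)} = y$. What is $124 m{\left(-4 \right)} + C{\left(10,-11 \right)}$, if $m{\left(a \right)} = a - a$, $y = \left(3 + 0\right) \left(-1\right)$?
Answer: $- \frac{3}{2} \approx -1.5$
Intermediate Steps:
$y = -3$ ($y = 3 \left(-1\right) = -3$)
$C{\left(K,R \right)} = - \frac{3}{2}$ ($C{\left(K,R \right)} = \frac{1}{2} \left(-3\right) = - \frac{3}{2}$)
$m{\left(a \right)} = 0$
$124 m{\left(-4 \right)} + C{\left(10,-11 \right)} = 124 \cdot 0 - \frac{3}{2} = 0 - \frac{3}{2} = - \frac{3}{2}$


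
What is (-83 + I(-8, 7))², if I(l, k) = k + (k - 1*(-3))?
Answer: 4356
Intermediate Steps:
I(l, k) = 3 + 2*k (I(l, k) = k + (k + 3) = k + (3 + k) = 3 + 2*k)
(-83 + I(-8, 7))² = (-83 + (3 + 2*7))² = (-83 + (3 + 14))² = (-83 + 17)² = (-66)² = 4356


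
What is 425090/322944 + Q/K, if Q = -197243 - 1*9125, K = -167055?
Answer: 7647706519/2997189440 ≈ 2.5516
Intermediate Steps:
Q = -206368 (Q = -197243 - 9125 = -206368)
425090/322944 + Q/K = 425090/322944 - 206368/(-167055) = 425090*(1/322944) - 206368*(-1/167055) = 212545/161472 + 206368/167055 = 7647706519/2997189440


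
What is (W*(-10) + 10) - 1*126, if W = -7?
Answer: -46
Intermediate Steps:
(W*(-10) + 10) - 1*126 = (-7*(-10) + 10) - 1*126 = (70 + 10) - 126 = 80 - 126 = -46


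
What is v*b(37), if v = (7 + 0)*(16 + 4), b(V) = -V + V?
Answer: 0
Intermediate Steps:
b(V) = 0
v = 140 (v = 7*20 = 140)
v*b(37) = 140*0 = 0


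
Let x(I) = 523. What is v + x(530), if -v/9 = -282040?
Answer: 2538883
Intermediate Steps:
v = 2538360 (v = -9*(-282040) = 2538360)
v + x(530) = 2538360 + 523 = 2538883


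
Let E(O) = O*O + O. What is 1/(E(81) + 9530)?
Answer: 1/16172 ≈ 6.1835e-5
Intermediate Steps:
E(O) = O + O² (E(O) = O² + O = O + O²)
1/(E(81) + 9530) = 1/(81*(1 + 81) + 9530) = 1/(81*82 + 9530) = 1/(6642 + 9530) = 1/16172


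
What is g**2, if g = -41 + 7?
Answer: 1156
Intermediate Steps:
g = -34
g**2 = (-34)**2 = 1156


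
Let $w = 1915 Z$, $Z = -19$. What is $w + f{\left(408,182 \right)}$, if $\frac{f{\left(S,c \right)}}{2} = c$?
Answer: $-36021$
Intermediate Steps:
$f{\left(S,c \right)} = 2 c$
$w = -36385$ ($w = 1915 \left(-19\right) = -36385$)
$w + f{\left(408,182 \right)} = -36385 + 2 \cdot 182 = -36385 + 364 = -36021$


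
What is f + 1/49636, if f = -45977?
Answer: -2282114371/49636 ≈ -45977.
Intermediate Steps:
f + 1/49636 = -45977 + 1/49636 = -2282114371/49636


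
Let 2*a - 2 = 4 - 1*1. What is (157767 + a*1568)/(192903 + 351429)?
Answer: 161687/544332 ≈ 0.29704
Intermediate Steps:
a = 5/2 (a = 1 + (4 - 1*1)/2 = 1 + (4 - 1)/2 = 1 + (½)*3 = 1 + 3/2 = 5/2 ≈ 2.5000)
(157767 + a*1568)/(192903 + 351429) = (157767 + (5/2)*1568)/(192903 + 351429) = (157767 + 3920)/544332 = 161687*(1/544332) = 161687/544332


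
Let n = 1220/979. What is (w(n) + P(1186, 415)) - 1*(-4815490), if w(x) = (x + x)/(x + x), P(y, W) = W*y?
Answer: 5307681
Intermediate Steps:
n = 1220/979 (n = 1220*(1/979) = 1220/979 ≈ 1.2462)
w(x) = 1 (w(x) = (2*x)/((2*x)) = (2*x)*(1/(2*x)) = 1)
(w(n) + P(1186, 415)) - 1*(-4815490) = (1 + 415*1186) - 1*(-4815490) = (1 + 492190) + 4815490 = 492191 + 4815490 = 5307681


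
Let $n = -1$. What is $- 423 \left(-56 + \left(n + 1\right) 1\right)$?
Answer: $23688$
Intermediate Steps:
$- 423 \left(-56 + \left(n + 1\right) 1\right) = - 423 \left(-56 + \left(-1 + 1\right) 1\right) = - 423 \left(-56 + 0 \cdot 1\right) = - 423 \left(-56 + 0\right) = \left(-423\right) \left(-56\right) = 23688$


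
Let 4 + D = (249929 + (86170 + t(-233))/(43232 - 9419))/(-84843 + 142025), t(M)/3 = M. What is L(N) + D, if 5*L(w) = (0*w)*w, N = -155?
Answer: 358477442/966747483 ≈ 0.37081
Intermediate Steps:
t(M) = 3*M
L(w) = 0 (L(w) = ((0*w)*w)/5 = (0*w)/5 = (⅕)*0 = 0)
D = 358477442/966747483 (D = -4 + (249929 + (86170 + 3*(-233))/(43232 - 9419))/(-84843 + 142025) = -4 + (249929 + (86170 - 699)/33813)/57182 = -4 + (249929 + 85471*(1/33813))*(1/57182) = -4 + (249929 + 85471/33813)*(1/57182) = -4 + (8450934748/33813)*(1/57182) = -4 + 4225467374/966747483 = 358477442/966747483 ≈ 0.37081)
L(N) + D = 0 + 358477442/966747483 = 358477442/966747483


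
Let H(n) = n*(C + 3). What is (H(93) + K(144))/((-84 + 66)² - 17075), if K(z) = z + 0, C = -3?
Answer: -144/16751 ≈ -0.0085965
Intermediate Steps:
K(z) = z
H(n) = 0 (H(n) = n*(-3 + 3) = n*0 = 0)
(H(93) + K(144))/((-84 + 66)² - 17075) = (0 + 144)/((-84 + 66)² - 17075) = 144/((-18)² - 17075) = 144/(324 - 17075) = 144/(-16751) = 144*(-1/16751) = -144/16751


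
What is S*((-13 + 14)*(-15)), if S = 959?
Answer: -14385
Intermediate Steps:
S*((-13 + 14)*(-15)) = 959*((-13 + 14)*(-15)) = 959*(1*(-15)) = 959*(-15) = -14385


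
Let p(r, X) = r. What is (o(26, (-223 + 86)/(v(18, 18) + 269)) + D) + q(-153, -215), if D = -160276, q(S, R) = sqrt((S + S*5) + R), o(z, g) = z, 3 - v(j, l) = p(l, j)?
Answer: -160250 + I*sqrt(1133) ≈ -1.6025e+5 + 33.66*I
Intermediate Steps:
v(j, l) = 3 - l
q(S, R) = sqrt(R + 6*S) (q(S, R) = sqrt((S + 5*S) + R) = sqrt(6*S + R) = sqrt(R + 6*S))
(o(26, (-223 + 86)/(v(18, 18) + 269)) + D) + q(-153, -215) = (26 - 160276) + sqrt(-215 + 6*(-153)) = -160250 + sqrt(-215 - 918) = -160250 + sqrt(-1133) = -160250 + I*sqrt(1133)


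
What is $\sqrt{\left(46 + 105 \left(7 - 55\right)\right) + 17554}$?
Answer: $4 \sqrt{785} \approx 112.07$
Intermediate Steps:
$\sqrt{\left(46 + 105 \left(7 - 55\right)\right) + 17554} = \sqrt{\left(46 + 105 \left(-48\right)\right) + 17554} = \sqrt{\left(46 - 5040\right) + 17554} = \sqrt{-4994 + 17554} = \sqrt{12560} = 4 \sqrt{785}$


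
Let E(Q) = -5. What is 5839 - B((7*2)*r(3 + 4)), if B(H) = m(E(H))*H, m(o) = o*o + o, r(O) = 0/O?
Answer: 5839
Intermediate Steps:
r(O) = 0
m(o) = o + o**2 (m(o) = o**2 + o = o + o**2)
B(H) = 20*H (B(H) = (-5*(1 - 5))*H = (-5*(-4))*H = 20*H)
5839 - B((7*2)*r(3 + 4)) = 5839 - 20*(7*2)*0 = 5839 - 20*14*0 = 5839 - 20*0 = 5839 - 1*0 = 5839 + 0 = 5839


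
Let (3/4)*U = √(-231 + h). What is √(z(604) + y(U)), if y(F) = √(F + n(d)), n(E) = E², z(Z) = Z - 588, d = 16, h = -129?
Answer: √(16 + 2*√2*√(32 + I*√10)) ≈ 5.659 + 0.06977*I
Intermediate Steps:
U = 8*I*√10 (U = 4*√(-231 - 129)/3 = 4*√(-360)/3 = 4*(6*I*√10)/3 = 8*I*√10 ≈ 25.298*I)
z(Z) = -588 + Z
y(F) = √(256 + F) (y(F) = √(F + 16²) = √(F + 256) = √(256 + F))
√(z(604) + y(U)) = √((-588 + 604) + √(256 + 8*I*√10)) = √(16 + √(256 + 8*I*√10))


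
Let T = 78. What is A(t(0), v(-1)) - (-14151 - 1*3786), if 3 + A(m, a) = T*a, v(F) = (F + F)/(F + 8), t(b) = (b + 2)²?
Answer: 125382/7 ≈ 17912.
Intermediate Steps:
t(b) = (2 + b)²
v(F) = 2*F/(8 + F) (v(F) = (2*F)/(8 + F) = 2*F/(8 + F))
A(m, a) = -3 + 78*a
A(t(0), v(-1)) - (-14151 - 1*3786) = (-3 + 78*(2*(-1)/(8 - 1))) - (-14151 - 1*3786) = (-3 + 78*(2*(-1)/7)) - (-14151 - 3786) = (-3 + 78*(2*(-1)*(⅐))) - 1*(-17937) = (-3 + 78*(-2/7)) + 17937 = (-3 - 156/7) + 17937 = -177/7 + 17937 = 125382/7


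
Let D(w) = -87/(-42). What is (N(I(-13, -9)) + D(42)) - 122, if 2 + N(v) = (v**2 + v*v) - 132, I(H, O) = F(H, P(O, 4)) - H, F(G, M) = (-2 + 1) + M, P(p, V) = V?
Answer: 3613/14 ≈ 258.07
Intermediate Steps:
F(G, M) = -1 + M
D(w) = 29/14 (D(w) = -87*(-1/42) = 29/14)
I(H, O) = 3 - H (I(H, O) = (-1 + 4) - H = 3 - H)
N(v) = -134 + 2*v**2 (N(v) = -2 + ((v**2 + v*v) - 132) = -2 + ((v**2 + v**2) - 132) = -2 + (2*v**2 - 132) = -2 + (-132 + 2*v**2) = -134 + 2*v**2)
(N(I(-13, -9)) + D(42)) - 122 = ((-134 + 2*(3 - 1*(-13))**2) + 29/14) - 122 = ((-134 + 2*(3 + 13)**2) + 29/14) - 122 = ((-134 + 2*16**2) + 29/14) - 122 = ((-134 + 2*256) + 29/14) - 122 = ((-134 + 512) + 29/14) - 122 = (378 + 29/14) - 122 = 5321/14 - 122 = 3613/14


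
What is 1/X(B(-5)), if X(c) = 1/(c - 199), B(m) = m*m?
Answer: -174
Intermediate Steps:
B(m) = m²
X(c) = 1/(-199 + c)
1/X(B(-5)) = 1/(1/(-199 + (-5)²)) = 1/(1/(-199 + 25)) = 1/(1/(-174)) = 1/(-1/174) = -174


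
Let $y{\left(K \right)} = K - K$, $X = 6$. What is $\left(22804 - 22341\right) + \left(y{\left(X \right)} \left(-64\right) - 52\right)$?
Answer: $411$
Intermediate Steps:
$y{\left(K \right)} = 0$
$\left(22804 - 22341\right) + \left(y{\left(X \right)} \left(-64\right) - 52\right) = \left(22804 - 22341\right) + \left(0 \left(-64\right) - 52\right) = 463 + \left(0 - 52\right) = 463 - 52 = 411$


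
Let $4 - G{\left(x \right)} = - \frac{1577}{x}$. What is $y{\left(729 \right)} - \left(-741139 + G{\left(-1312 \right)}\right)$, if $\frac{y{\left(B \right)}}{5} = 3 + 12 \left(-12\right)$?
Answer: $\frac{971445737}{1312} \approx 7.4043 \cdot 10^{5}$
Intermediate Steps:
$G{\left(x \right)} = 4 + \frac{1577}{x}$ ($G{\left(x \right)} = 4 - - \frac{1577}{x} = 4 + \frac{1577}{x}$)
$y{\left(B \right)} = -705$ ($y{\left(B \right)} = 5 \left(3 + 12 \left(-12\right)\right) = 5 \left(3 - 144\right) = 5 \left(-141\right) = -705$)
$y{\left(729 \right)} - \left(-741139 + G{\left(-1312 \right)}\right) = -705 - \left(-741139 + \left(4 + \frac{1577}{-1312}\right)\right) = -705 - \left(-741139 + \left(4 + 1577 \left(- \frac{1}{1312}\right)\right)\right) = -705 - \left(-741139 + \left(4 - \frac{1577}{1312}\right)\right) = -705 - \left(-741139 + \frac{3671}{1312}\right) = -705 - - \frac{972370697}{1312} = -705 + \frac{972370697}{1312} = \frac{971445737}{1312}$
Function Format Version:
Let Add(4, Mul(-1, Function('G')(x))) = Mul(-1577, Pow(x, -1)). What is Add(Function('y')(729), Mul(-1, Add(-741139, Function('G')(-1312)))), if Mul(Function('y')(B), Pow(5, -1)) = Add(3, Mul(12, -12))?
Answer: Rational(971445737, 1312) ≈ 7.4043e+5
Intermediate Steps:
Function('G')(x) = Add(4, Mul(1577, Pow(x, -1))) (Function('G')(x) = Add(4, Mul(-1, Mul(-1577, Pow(x, -1)))) = Add(4, Mul(1577, Pow(x, -1))))
Function('y')(B) = -705 (Function('y')(B) = Mul(5, Add(3, Mul(12, -12))) = Mul(5, Add(3, -144)) = Mul(5, -141) = -705)
Add(Function('y')(729), Mul(-1, Add(-741139, Function('G')(-1312)))) = Add(-705, Mul(-1, Add(-741139, Add(4, Mul(1577, Pow(-1312, -1)))))) = Add(-705, Mul(-1, Add(-741139, Add(4, Mul(1577, Rational(-1, 1312)))))) = Add(-705, Mul(-1, Add(-741139, Add(4, Rational(-1577, 1312))))) = Add(-705, Mul(-1, Add(-741139, Rational(3671, 1312)))) = Add(-705, Mul(-1, Rational(-972370697, 1312))) = Add(-705, Rational(972370697, 1312)) = Rational(971445737, 1312)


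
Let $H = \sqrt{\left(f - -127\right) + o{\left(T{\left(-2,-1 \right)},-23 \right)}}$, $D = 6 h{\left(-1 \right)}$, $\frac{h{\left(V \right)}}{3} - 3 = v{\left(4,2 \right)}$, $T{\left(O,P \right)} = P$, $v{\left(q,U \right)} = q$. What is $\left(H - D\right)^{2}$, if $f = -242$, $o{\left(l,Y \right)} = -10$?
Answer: $15751 - 1260 i \sqrt{5} \approx 15751.0 - 2817.4 i$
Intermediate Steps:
$h{\left(V \right)} = 21$ ($h{\left(V \right)} = 9 + 3 \cdot 4 = 9 + 12 = 21$)
$D = 126$ ($D = 6 \cdot 21 = 126$)
$H = 5 i \sqrt{5}$ ($H = \sqrt{\left(-242 - -127\right) - 10} = \sqrt{\left(-242 + 127\right) - 10} = \sqrt{-115 - 10} = \sqrt{-125} = 5 i \sqrt{5} \approx 11.18 i$)
$\left(H - D\right)^{2} = \left(5 i \sqrt{5} - 126\right)^{2} = \left(-126 + 5 i \sqrt{5}\right)^{2}$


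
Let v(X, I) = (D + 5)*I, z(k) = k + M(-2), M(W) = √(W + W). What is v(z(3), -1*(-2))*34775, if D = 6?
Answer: 765050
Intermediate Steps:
M(W) = √2*√W (M(W) = √(2*W) = √2*√W)
z(k) = k + 2*I (z(k) = k + √2*√(-2) = k + √2*(I*√2) = k + 2*I)
v(X, I) = 11*I (v(X, I) = (6 + 5)*I = 11*I)
v(z(3), -1*(-2))*34775 = (11*(-1*(-2)))*34775 = (11*2)*34775 = 22*34775 = 765050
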